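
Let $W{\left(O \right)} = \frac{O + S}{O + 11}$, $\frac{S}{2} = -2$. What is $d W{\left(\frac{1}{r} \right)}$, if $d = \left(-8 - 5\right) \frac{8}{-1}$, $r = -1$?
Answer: $-52$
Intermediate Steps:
$S = -4$ ($S = 2 \left(-2\right) = -4$)
$W{\left(O \right)} = \frac{-4 + O}{11 + O}$ ($W{\left(O \right)} = \frac{O - 4}{O + 11} = \frac{-4 + O}{11 + O}$)
$d = 104$ ($d = - 13 \cdot 8 \left(-1\right) = \left(-13\right) \left(-8\right) = 104$)
$d W{\left(\frac{1}{r} \right)} = 104 \frac{-4 + \frac{1}{-1}}{11 + \frac{1}{-1}} = 104 \frac{-4 - 1}{11 - 1} = 104 \cdot \frac{1}{10} \left(-5\right) = 104 \left(- \frac{1}{2}\right) = -52$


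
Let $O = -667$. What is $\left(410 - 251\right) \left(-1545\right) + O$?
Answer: $-246322$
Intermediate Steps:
$\left(410 - 251\right) \left(-1545\right) + O = \left(410 - 251\right) \left(-1545\right) - 667 = 159 \left(-1545\right) - 667 = -245655 - 667 = -246322$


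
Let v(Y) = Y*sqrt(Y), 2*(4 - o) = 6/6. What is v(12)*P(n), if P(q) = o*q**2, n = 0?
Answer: 0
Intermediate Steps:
o = 7/2 (o = 4 - 3/6 = 4 - 1/2*1 = 4 - 1/2 = 7/2 ≈ 3.5000)
v(Y) = Y**(3/2)
P(q) = 7*q**2/2
v(12)*P(n) = 12**(3/2)*((7/2)*0**2) = (24*sqrt(3))*((7/2)*0) = (24*sqrt(3))*0 = 0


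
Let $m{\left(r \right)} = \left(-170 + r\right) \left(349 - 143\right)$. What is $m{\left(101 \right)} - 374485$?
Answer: $-388699$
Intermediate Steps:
$m{\left(r \right)} = -35020 + 206 r$ ($m{\left(r \right)} = \left(-170 + r\right) 206 = -35020 + 206 r$)
$m{\left(101 \right)} - 374485 = \left(-35020 + 206 \cdot 101\right) - 374485 = \left(-35020 + 20806\right) - 374485 = -14214 - 374485 = -388699$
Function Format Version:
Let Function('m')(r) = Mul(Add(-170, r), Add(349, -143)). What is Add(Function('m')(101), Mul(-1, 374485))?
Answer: -388699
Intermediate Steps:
Function('m')(r) = Add(-35020, Mul(206, r)) (Function('m')(r) = Mul(Add(-170, r), 206) = Add(-35020, Mul(206, r)))
Add(Function('m')(101), Mul(-1, 374485)) = Add(Add(-35020, Mul(206, 101)), Mul(-1, 374485)) = Add(Add(-35020, 20806), -374485) = Add(-14214, -374485) = -388699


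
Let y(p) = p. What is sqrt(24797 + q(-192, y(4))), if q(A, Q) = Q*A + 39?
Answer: 2*sqrt(6017) ≈ 155.14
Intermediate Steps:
q(A, Q) = 39 + A*Q (q(A, Q) = A*Q + 39 = 39 + A*Q)
sqrt(24797 + q(-192, y(4))) = sqrt(24797 + (39 - 192*4)) = sqrt(24797 + (39 - 768)) = sqrt(24797 - 729) = sqrt(24068) = 2*sqrt(6017)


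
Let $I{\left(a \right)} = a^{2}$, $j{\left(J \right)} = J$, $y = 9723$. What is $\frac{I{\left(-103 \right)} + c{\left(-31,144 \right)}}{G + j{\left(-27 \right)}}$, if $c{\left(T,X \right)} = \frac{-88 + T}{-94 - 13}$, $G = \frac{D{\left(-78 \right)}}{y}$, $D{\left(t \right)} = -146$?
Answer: $- \frac{11038346886}{28105369} \approx -392.75$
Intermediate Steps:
$G = - \frac{146}{9723} \approx -0.015016$
$c{\left(T,X \right)} = \frac{88}{107} - \frac{T}{107}$ ($c{\left(T,X \right)} = \frac{-88 + T}{-107} = \left(-88 + T\right) \left(- \frac{1}{107}\right) = \frac{88}{107} - \frac{T}{107}$)
$\frac{I{\left(-103 \right)} + c{\left(-31,144 \right)}}{G + j{\left(-27 \right)}} = \frac{\left(-103\right)^{2} + \left(\frac{88}{107} - - \frac{31}{107}\right)}{- \frac{146}{9723} - 27} = \frac{10609 + \left(\frac{88}{107} + \frac{31}{107}\right)}{- \frac{262667}{9723}} = \left(10609 + \frac{119}{107}\right) \left(- \frac{9723}{262667}\right) = \frac{1135282}{107} \left(- \frac{9723}{262667}\right) = - \frac{11038346886}{28105369}$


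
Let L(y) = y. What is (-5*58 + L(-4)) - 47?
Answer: -341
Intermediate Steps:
(-5*58 + L(-4)) - 47 = (-5*58 - 4) - 47 = (-290 - 4) - 47 = -294 - 47 = -341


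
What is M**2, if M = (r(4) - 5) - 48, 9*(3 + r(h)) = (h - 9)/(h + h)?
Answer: 16297369/5184 ≈ 3143.8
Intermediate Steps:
r(h) = -3 + (-9 + h)/(18*h) (r(h) = -3 + ((h - 9)/(h + h))/9 = -3 + ((-9 + h)/((2*h)))/9 = -3 + ((-9 + h)*(1/(2*h)))/9 = -3 + ((-9 + h)/(2*h))/9 = -3 + (-9 + h)/(18*h))
M = -4037/72 (M = ((1/18)*(-9 - 53*4)/4 - 5) - 48 = ((1/18)*(1/4)*(-9 - 212) - 5) - 48 = ((1/18)*(1/4)*(-221) - 5) - 48 = (-221/72 - 5) - 48 = -581/72 - 48 = -4037/72 ≈ -56.069)
M**2 = (-4037/72)**2 = 16297369/5184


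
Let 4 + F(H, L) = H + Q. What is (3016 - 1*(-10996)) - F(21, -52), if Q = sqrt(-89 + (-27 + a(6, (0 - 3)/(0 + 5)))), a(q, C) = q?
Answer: 13995 - I*sqrt(110) ≈ 13995.0 - 10.488*I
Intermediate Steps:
Q = I*sqrt(110) (Q = sqrt(-89 + (-27 + 6)) = sqrt(-89 - 21) = sqrt(-110) = I*sqrt(110) ≈ 10.488*I)
F(H, L) = -4 + H + I*sqrt(110) (F(H, L) = -4 + (H + I*sqrt(110)) = -4 + H + I*sqrt(110))
(3016 - 1*(-10996)) - F(21, -52) = (3016 - 1*(-10996)) - (-4 + 21 + I*sqrt(110)) = (3016 + 10996) - (17 + I*sqrt(110)) = 14012 + (-17 - I*sqrt(110)) = 13995 - I*sqrt(110)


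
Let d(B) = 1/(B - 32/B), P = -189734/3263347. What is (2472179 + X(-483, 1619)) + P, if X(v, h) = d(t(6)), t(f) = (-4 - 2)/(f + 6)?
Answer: 1024582378665827/414445069 ≈ 2.4722e+6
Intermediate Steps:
P = -189734/3263347 (P = -189734*1/3263347 = -189734/3263347 ≈ -0.058141)
t(f) = -6/(6 + f)
X(v, h) = 2/127 (X(v, h) = (-6/(6 + 6))/(-32 + (-6/(6 + 6))²) = (-6/12)/(-32 + (-6/12)²) = (-6*1/12)/(-32 + (-6*1/12)²) = -1/(2*(-32 + (-½)²)) = -1/(2*(-32 + ¼)) = -1/(2*(-127/4)) = -½*(-4/127) = 2/127)
(2472179 + X(-483, 1619)) + P = (2472179 + 2/127) - 189734/3263347 = 313966735/127 - 189734/3263347 = 1024582378665827/414445069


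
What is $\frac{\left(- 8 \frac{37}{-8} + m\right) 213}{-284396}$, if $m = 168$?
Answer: $- \frac{43665}{284396} \approx -0.15354$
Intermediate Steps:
$\frac{\left(- 8 \frac{37}{-8} + m\right) 213}{-284396} = \frac{\left(- 8 \frac{37}{-8} + 168\right) 213}{-284396} = \left(- 8 \cdot 37 \left(- \frac{1}{8}\right) + 168\right) 213 \left(- \frac{1}{284396}\right) = \left(\left(-8\right) \left(- \frac{37}{8}\right) + 168\right) 213 \left(- \frac{1}{284396}\right) = \left(37 + 168\right) 213 \left(- \frac{1}{284396}\right) = 205 \cdot 213 \left(- \frac{1}{284396}\right) = 43665 \left(- \frac{1}{284396}\right) = - \frac{43665}{284396}$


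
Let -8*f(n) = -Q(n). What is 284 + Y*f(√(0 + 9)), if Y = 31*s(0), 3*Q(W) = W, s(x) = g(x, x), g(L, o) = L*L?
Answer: 284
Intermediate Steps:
g(L, o) = L²
s(x) = x²
Q(W) = W/3
Y = 0 (Y = 31*0² = 31*0 = 0)
f(n) = n/24 (f(n) = -(-1)*n/3/8 = -(-1)*n/24 = n/24)
284 + Y*f(√(0 + 9)) = 284 + 0*(√(0 + 9)/24) = 284 + 0*(√9/24) = 284 + 0*((1/24)*3) = 284 + 0*(⅛) = 284 + 0 = 284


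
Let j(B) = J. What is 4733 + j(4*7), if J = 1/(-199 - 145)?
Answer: 1628151/344 ≈ 4733.0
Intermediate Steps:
J = -1/344 (J = 1/(-344) = -1/344 ≈ -0.0029070)
j(B) = -1/344
4733 + j(4*7) = 4733 - 1/344 = 1628151/344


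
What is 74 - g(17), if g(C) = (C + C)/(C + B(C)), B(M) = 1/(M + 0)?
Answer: 10441/145 ≈ 72.007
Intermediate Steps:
B(M) = 1/M
g(C) = 2*C/(C + 1/C) (g(C) = (C + C)/(C + 1/C) = (2*C)/(C + 1/C) = 2*C/(C + 1/C))
74 - g(17) = 74 - 2*17²/(1 + 17²) = 74 - 2*289/(1 + 289) = 74 - 2*289/290 = 74 - 1*289/145 = 74 - 289/145 = 10441/145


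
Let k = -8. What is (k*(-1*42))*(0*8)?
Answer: 0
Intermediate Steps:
(k*(-1*42))*(0*8) = (-(-8)*42)*(0*8) = -8*(-42)*0 = 336*0 = 0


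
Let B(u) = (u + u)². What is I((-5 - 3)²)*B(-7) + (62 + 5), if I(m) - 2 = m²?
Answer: 803275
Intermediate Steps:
B(u) = 4*u² (B(u) = (2*u)² = 4*u²)
I(m) = 2 + m²
I((-5 - 3)²)*B(-7) + (62 + 5) = (2 + ((-5 - 3)²)²)*(4*(-7)²) + (62 + 5) = (2 + ((-8)²)²)*(4*49) + 67 = (2 + 64²)*196 + 67 = (2 + 4096)*196 + 67 = 4098*196 + 67 = 803208 + 67 = 803275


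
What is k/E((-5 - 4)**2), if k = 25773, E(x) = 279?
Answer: 8591/93 ≈ 92.376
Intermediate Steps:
k/E((-5 - 4)**2) = 25773/279 = 25773*(1/279) = 8591/93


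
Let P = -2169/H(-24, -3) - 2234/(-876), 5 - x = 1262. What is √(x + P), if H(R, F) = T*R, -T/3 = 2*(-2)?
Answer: I*√3827421390/1752 ≈ 35.312*I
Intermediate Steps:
T = 12 (T = -6*(-2) = -3*(-4) = 12)
H(R, F) = 12*R
x = -1257 (x = 5 - 1*1262 = 5 - 1262 = -1257)
P = 70651/7008 (P = -2169/(12*(-24)) - 2234/(-876) = -2169/(-288) - 2234*(-1/876) = -2169*(-1/288) + 1117/438 = 241/32 + 1117/438 = 70651/7008 ≈ 10.081)
√(x + P) = √(-1257 + 70651/7008) = √(-8738405/7008) = I*√3827421390/1752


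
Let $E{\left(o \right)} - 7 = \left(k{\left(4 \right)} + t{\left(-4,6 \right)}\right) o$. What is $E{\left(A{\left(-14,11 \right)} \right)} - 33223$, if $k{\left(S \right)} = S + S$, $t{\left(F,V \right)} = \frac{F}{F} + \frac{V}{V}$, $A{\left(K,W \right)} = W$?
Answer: $-33106$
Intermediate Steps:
$t{\left(F,V \right)} = 2$ ($t{\left(F,V \right)} = 1 + 1 = 2$)
$k{\left(S \right)} = 2 S$
$E{\left(o \right)} = 7 + 10 o$ ($E{\left(o \right)} = 7 + \left(2 \cdot 4 + 2\right) o = 7 + \left(8 + 2\right) o = 7 + 10 o$)
$E{\left(A{\left(-14,11 \right)} \right)} - 33223 = \left(7 + 10 \cdot 11\right) - 33223 = \left(7 + 110\right) - 33223 = 117 - 33223 = -33106$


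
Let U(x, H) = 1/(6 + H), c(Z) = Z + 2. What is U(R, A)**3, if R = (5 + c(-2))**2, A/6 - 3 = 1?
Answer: 1/27000 ≈ 3.7037e-5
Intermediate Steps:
c(Z) = 2 + Z
A = 24 (A = 18 + 6*1 = 18 + 6 = 24)
R = 25 (R = (5 + (2 - 2))**2 = (5 + 0)**2 = 5**2 = 25)
U(R, A)**3 = (1/(6 + 24))**3 = (1/30)**3 = 1/27000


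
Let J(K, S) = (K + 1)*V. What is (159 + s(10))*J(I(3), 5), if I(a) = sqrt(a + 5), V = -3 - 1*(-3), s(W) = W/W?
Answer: 0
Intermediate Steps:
s(W) = 1
V = 0 (V = -3 + 3 = 0)
I(a) = sqrt(5 + a)
J(K, S) = 0 (J(K, S) = (K + 1)*0 = (1 + K)*0 = 0)
(159 + s(10))*J(I(3), 5) = (159 + 1)*0 = 160*0 = 0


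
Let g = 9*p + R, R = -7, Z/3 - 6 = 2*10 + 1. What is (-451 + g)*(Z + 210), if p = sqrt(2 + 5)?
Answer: -133278 + 2619*sqrt(7) ≈ -1.2635e+5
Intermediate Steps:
Z = 81 (Z = 18 + 3*(2*10 + 1) = 18 + 3*(20 + 1) = 18 + 3*21 = 18 + 63 = 81)
p = sqrt(7) ≈ 2.6458
g = -7 + 9*sqrt(7) (g = 9*sqrt(7) - 7 = -7 + 9*sqrt(7) ≈ 16.812)
(-451 + g)*(Z + 210) = (-451 + (-7 + 9*sqrt(7)))*(81 + 210) = (-458 + 9*sqrt(7))*291 = -133278 + 2619*sqrt(7)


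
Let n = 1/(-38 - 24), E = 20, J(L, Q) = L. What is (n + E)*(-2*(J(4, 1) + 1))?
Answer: -6195/31 ≈ -199.84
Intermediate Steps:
n = -1/62 (n = 1/(-62) = -1/62 ≈ -0.016129)
(n + E)*(-2*(J(4, 1) + 1)) = (-1/62 + 20)*(-2*(4 + 1)) = 1239*(-2*5)/62 = (1239/62)*(-10) = -6195/31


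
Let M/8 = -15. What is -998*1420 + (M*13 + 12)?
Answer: -1418708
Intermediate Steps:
M = -120 (M = 8*(-15) = -120)
-998*1420 + (M*13 + 12) = -998*1420 + (-120*13 + 12) = -1417160 + (-1560 + 12) = -1417160 - 1548 = -1418708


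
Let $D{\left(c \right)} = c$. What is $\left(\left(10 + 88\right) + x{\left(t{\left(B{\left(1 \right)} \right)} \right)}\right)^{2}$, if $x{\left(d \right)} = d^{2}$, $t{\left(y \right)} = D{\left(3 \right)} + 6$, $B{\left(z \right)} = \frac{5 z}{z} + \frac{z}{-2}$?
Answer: $32041$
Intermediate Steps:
$B{\left(z \right)} = 5 - \frac{z}{2}$ ($B{\left(z \right)} = 5 + z \left(- \frac{1}{2}\right) = 5 - \frac{z}{2}$)
$t{\left(y \right)} = 9$ ($t{\left(y \right)} = 3 + 6 = 9$)
$\left(\left(10 + 88\right) + x{\left(t{\left(B{\left(1 \right)} \right)} \right)}\right)^{2} = \left(\left(10 + 88\right) + 9^{2}\right)^{2} = \left(98 + 81\right)^{2} = 179^{2} = 32041$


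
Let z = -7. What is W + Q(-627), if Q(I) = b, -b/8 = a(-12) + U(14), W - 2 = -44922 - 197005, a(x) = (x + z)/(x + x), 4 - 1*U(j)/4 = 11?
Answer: -725122/3 ≈ -2.4171e+5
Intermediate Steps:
U(j) = -28 (U(j) = 16 - 4*11 = 16 - 44 = -28)
a(x) = (-7 + x)/(2*x) (a(x) = (x - 7)/(x + x) = (-7 + x)/((2*x)) = (-7 + x)*(1/(2*x)) = (-7 + x)/(2*x))
W = -241925 (W = 2 + (-44922 - 197005) = 2 - 241927 = -241925)
b = 653/3 (b = -8*((1/2)*(-7 - 12)/(-12) - 28) = -8*((1/2)*(-1/12)*(-19) - 28) = -8*(19/24 - 28) = -8*(-653/24) = 653/3 ≈ 217.67)
Q(I) = 653/3
W + Q(-627) = -241925 + 653/3 = -725122/3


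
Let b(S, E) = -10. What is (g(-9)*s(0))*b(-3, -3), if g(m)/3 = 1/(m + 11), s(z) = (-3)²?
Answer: -135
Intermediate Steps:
s(z) = 9
g(m) = 3/(11 + m) (g(m) = 3/(m + 11) = 3/(11 + m))
(g(-9)*s(0))*b(-3, -3) = ((3/(11 - 9))*9)*(-10) = ((3/2)*9)*(-10) = (27/2)*(-10) = -135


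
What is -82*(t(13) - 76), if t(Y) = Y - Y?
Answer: 6232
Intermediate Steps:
t(Y) = 0
-82*(t(13) - 76) = -82*(0 - 76) = -82*(-76) = 6232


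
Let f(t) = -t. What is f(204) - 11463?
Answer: -11667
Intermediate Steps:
f(204) - 11463 = -1*204 - 11463 = -204 - 11463 = -11667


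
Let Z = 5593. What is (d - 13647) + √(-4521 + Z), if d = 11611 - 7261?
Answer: -9297 + 4*√67 ≈ -9264.3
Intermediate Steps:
d = 4350
(d - 13647) + √(-4521 + Z) = (4350 - 13647) + √(-4521 + 5593) = -9297 + √1072 = -9297 + 4*√67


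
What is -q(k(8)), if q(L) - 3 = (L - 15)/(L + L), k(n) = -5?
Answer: -5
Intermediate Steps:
q(L) = 3 + (-15 + L)/(2*L) (q(L) = 3 + (L - 15)/(L + L) = 3 + (-15 + L)/((2*L)) = 3 + (-15 + L)*(1/(2*L)) = 3 + (-15 + L)/(2*L))
-q(k(8)) = -(-15 + 7*(-5))/(2*(-5)) = -(-1)*(-15 - 35)/(2*5) = -(-1)*(-50)/(2*5) = -1*5 = -5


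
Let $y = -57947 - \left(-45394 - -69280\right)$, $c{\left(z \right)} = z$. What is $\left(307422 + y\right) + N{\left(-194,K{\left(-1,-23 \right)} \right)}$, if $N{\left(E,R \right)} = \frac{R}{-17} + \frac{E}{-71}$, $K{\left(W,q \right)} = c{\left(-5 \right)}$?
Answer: $\frac{272289576}{1207} \approx 2.2559 \cdot 10^{5}$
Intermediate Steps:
$K{\left(W,q \right)} = -5$
$y = -81833$ ($y = -57947 - \left(-45394 + 69280\right) = -57947 - 23886 = -81833$)
$N{\left(E,R \right)} = - \frac{R}{17} - \frac{E}{71}$ ($N{\left(E,R \right)} = R \left(- \frac{1}{17}\right) + E \left(- \frac{1}{71}\right) = - \frac{R}{17} - \frac{E}{71}$)
$\left(307422 + y\right) + N{\left(-194,K{\left(-1,-23 \right)} \right)} = \left(307422 - 81833\right) - - \frac{3653}{1207} = 225589 + \left(\frac{5}{17} + \frac{194}{71}\right) = 225589 + \frac{3653}{1207} = \frac{272289576}{1207}$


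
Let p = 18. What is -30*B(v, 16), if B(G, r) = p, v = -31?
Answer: -540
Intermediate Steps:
B(G, r) = 18
-30*B(v, 16) = -30*18 = -540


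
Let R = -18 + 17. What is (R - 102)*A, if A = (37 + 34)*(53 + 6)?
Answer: -431467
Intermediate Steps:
A = 4189 (A = 71*59 = 4189)
R = -1
(R - 102)*A = (-1 - 102)*4189 = -103*4189 = -431467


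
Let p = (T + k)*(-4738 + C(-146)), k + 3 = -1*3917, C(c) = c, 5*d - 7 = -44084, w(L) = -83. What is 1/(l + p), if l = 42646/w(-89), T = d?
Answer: 415/25812659614 ≈ 1.6077e-8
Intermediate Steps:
d = -44077/5 (d = 7/5 + (⅕)*(-44084) = 7/5 - 44084/5 = -44077/5 ≈ -8815.4)
k = -3920 (k = -3 - 1*3917 = -3 - 3917 = -3920)
T = -44077/5 ≈ -8815.4
p = 310998468/5 (p = (-44077/5 - 3920)*(-4738 - 146) = -63677/5*(-4884) = 310998468/5 ≈ 6.2200e+7)
l = -42646/83 (l = 42646/(-83) = 42646*(-1/83) = -42646/83 ≈ -513.81)
1/(l + p) = 1/(-42646/83 + 310998468/5) = 1/(25812659614/415) = 415/25812659614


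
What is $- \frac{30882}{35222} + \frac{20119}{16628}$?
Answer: $\frac{97562761}{292835708} \approx 0.33317$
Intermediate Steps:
$- \frac{30882}{35222} + \frac{20119}{16628} = \left(-30882\right) \frac{1}{35222} + 20119 \cdot \frac{1}{16628} = - \frac{15441}{17611} + \frac{20119}{16628} = \frac{97562761}{292835708}$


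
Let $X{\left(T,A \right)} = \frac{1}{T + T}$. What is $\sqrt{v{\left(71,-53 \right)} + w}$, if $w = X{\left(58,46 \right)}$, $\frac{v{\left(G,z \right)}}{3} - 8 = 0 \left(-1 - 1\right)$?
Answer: $\frac{\sqrt{80765}}{58} \approx 4.8999$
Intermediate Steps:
$X{\left(T,A \right)} = \frac{1}{2 T}$
$v{\left(G,z \right)} = 24$ ($v{\left(G,z \right)} = 24 + 3 \cdot 0 \left(-1 - 1\right) = 24 + 3 \cdot 0 \left(-2\right) = 24 + 3 \cdot 0 = 24 + 0 = 24$)
$w = \frac{1}{116}$ ($w = \frac{1}{2 \cdot 58} = \frac{1}{2} \cdot \frac{1}{58} = \frac{1}{116} \approx 0.0086207$)
$\sqrt{v{\left(71,-53 \right)} + w} = \sqrt{24 + \frac{1}{116}} = \sqrt{\frac{2785}{116}} = \frac{\sqrt{80765}}{58}$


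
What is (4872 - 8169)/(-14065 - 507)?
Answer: 3297/14572 ≈ 0.22626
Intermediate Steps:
(4872 - 8169)/(-14065 - 507) = -3297/(-14572) = -3297*(-1/14572) = 3297/14572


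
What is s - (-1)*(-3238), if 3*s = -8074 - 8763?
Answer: -26551/3 ≈ -8850.3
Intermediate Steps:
s = -16837/3 (s = (-8074 - 8763)/3 = (⅓)*(-16837) = -16837/3 ≈ -5612.3)
s - (-1)*(-3238) = -16837/3 - (-1)*(-3238) = -16837/3 - 1*3238 = -16837/3 - 3238 = -26551/3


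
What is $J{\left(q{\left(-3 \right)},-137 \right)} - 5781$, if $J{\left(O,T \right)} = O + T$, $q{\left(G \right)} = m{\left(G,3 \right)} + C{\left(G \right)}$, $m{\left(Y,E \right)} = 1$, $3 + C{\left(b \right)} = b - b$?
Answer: $-5920$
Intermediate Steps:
$C{\left(b \right)} = -3$ ($C{\left(b \right)} = -3 + \left(b - b\right) = -3 + 0 = -3$)
$q{\left(G \right)} = -2$ ($q{\left(G \right)} = 1 - 3 = -2$)
$J{\left(q{\left(-3 \right)},-137 \right)} - 5781 = \left(-2 - 137\right) - 5781 = -139 - 5781 = -5920$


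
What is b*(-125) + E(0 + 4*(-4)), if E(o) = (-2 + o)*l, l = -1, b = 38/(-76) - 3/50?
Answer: 88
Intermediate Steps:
b = -14/25 (b = 38*(-1/76) - 3*1/50 = -½ - 3/50 = -14/25 ≈ -0.56000)
E(o) = 2 - o (E(o) = (-2 + o)*(-1) = 2 - o)
b*(-125) + E(0 + 4*(-4)) = -14/25*(-125) + (2 - (0 + 4*(-4))) = 70 + (2 - (0 - 16)) = 70 + (2 - 1*(-16)) = 70 + (2 + 16) = 70 + 18 = 88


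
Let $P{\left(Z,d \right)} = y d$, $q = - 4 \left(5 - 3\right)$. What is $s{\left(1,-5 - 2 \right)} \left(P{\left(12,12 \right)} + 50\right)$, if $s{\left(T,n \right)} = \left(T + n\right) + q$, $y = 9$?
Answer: $-2212$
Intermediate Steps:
$q = -8$ ($q = \left(-4\right) 2 = -8$)
$P{\left(Z,d \right)} = 9 d$
$s{\left(T,n \right)} = -8 + T + n$ ($s{\left(T,n \right)} = \left(T + n\right) - 8 = -8 + T + n$)
$s{\left(1,-5 - 2 \right)} \left(P{\left(12,12 \right)} + 50\right) = \left(-8 + 1 - 7\right) \left(9 \cdot 12 + 50\right) = \left(-8 + 1 - 7\right) \left(108 + 50\right) = \left(-14\right) 158 = -2212$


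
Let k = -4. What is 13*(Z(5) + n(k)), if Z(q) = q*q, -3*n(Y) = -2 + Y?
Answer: 351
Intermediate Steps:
n(Y) = 2/3 - Y/3 (n(Y) = -(-2 + Y)/3 = 2/3 - Y/3)
Z(q) = q**2
13*(Z(5) + n(k)) = 13*(5**2 + (2/3 - 1/3*(-4))) = 13*(25 + (2/3 + 4/3)) = 13*(25 + 2) = 13*27 = 351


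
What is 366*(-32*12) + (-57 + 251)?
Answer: -140350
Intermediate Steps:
366*(-32*12) + (-57 + 251) = 366*(-384) + 194 = -140544 + 194 = -140350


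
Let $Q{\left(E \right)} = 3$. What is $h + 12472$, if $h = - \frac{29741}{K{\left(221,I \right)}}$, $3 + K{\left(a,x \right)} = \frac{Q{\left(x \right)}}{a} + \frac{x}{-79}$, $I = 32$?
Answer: $\frac{1257740183}{59212} \approx 21241.0$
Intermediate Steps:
$K{\left(a,x \right)} = -3 + \frac{3}{a} - \frac{x}{79}$ ($K{\left(a,x \right)} = -3 + \left(\frac{3}{a} + \frac{x}{-79}\right) = -3 + \left(\frac{3}{a} + x \left(- \frac{1}{79}\right)\right) = -3 - \left(- \frac{3}{a} + \frac{x}{79}\right) = -3 + \frac{3}{a} - \frac{x}{79}$)
$h = \frac{519248119}{59212}$ ($h = - \frac{29741}{-3 + \frac{3}{221} - \frac{32}{79}} = - \frac{29741}{- \frac{59212}{17459}} = \left(-29741\right) \left(- \frac{17459}{59212}\right) = \frac{519248119}{59212} \approx 8769.3$)
$h + 12472 = \frac{519248119}{59212} + 12472 = \frac{1257740183}{59212}$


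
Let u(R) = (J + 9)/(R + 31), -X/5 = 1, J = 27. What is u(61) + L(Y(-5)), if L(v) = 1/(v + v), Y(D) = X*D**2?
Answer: 2227/5750 ≈ 0.38730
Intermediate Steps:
X = -5 (X = -5*1 = -5)
Y(D) = -5*D**2
L(v) = 1/(2*v)
u(R) = 36/(31 + R) (u(R) = (27 + 9)/(R + 31) = 36/(31 + R))
u(61) + L(Y(-5)) = 36/(31 + 61) + 1/(2*((-5*(-5)**2))) = 36/92 + 1/(2*((-5*25))) = 36*(1/92) + (1/2)/(-125) = 9/23 + (1/2)*(-1/125) = 9/23 - 1/250 = 2227/5750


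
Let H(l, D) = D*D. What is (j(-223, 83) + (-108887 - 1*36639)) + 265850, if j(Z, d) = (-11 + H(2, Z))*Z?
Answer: -10966790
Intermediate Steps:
H(l, D) = D²
j(Z, d) = Z*(-11 + Z²) (j(Z, d) = (-11 + Z²)*Z = Z*(-11 + Z²))
(j(-223, 83) + (-108887 - 1*36639)) + 265850 = (-223*(-11 + (-223)²) + (-108887 - 1*36639)) + 265850 = (-223*(-11 + 49729) + (-108887 - 36639)) + 265850 = (-223*49718 - 145526) + 265850 = (-11087114 - 145526) + 265850 = -11232640 + 265850 = -10966790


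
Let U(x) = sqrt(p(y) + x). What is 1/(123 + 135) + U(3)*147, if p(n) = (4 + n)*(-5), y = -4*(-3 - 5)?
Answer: 1/258 + 147*I*sqrt(177) ≈ 0.003876 + 1955.7*I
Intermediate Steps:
y = 32 (y = -4*(-8) = 32)
p(n) = -20 - 5*n
U(x) = sqrt(-180 + x) (U(x) = sqrt((-20 - 5*32) + x) = sqrt((-20 - 160) + x) = sqrt(-180 + x))
1/(123 + 135) + U(3)*147 = 1/(123 + 135) + sqrt(-180 + 3)*147 = 1/258 + sqrt(-177)*147 = 1/258 + (I*sqrt(177))*147 = 1/258 + 147*I*sqrt(177)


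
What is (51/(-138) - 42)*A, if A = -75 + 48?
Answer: 52623/46 ≈ 1144.0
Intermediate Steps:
A = -27
(51/(-138) - 42)*A = (51/(-138) - 42)*(-27) = (51*(-1/138) - 42)*(-27) = (-17/46 - 42)*(-27) = -1949/46*(-27) = 52623/46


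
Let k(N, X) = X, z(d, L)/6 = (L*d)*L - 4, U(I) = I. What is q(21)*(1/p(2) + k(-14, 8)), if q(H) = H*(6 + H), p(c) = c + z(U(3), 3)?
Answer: 90801/20 ≈ 4540.0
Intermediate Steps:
z(d, L) = -24 + 6*d*L² (z(d, L) = 6*((L*d)*L - 4) = 6*(d*L² - 4) = 6*(-4 + d*L²) = -24 + 6*d*L²)
p(c) = 138 + c (p(c) = c + (-24 + 6*3*3²) = c + (-24 + 6*3*9) = c + (-24 + 162) = c + 138 = 138 + c)
q(21)*(1/p(2) + k(-14, 8)) = (21*(6 + 21))*(1/(138 + 2) + 8) = (21*27)*(1/140 + 8) = 567*(1/140 + 8) = 567*(1121/140) = 90801/20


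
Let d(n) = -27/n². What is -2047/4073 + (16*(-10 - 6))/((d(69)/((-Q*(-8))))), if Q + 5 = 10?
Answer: 22063271939/12219 ≈ 1.8057e+6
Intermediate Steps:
Q = 5 (Q = -5 + 10 = 5)
d(n) = -27/n²
-2047/4073 + (16*(-10 - 6))/((d(69)/((-Q*(-8))))) = -2047/4073 + (16*(-10 - 6))/(((-27/69²)/((-1*5*(-8))))) = -2047*1/4073 + (16*(-16))/(((-27*1/4761)/((-5*(-8))))) = -2047/4073 - 256/((-3/529/40)) = -2047/4073 - 256/((-3/529*1/40)) = -2047/4073 - 256/(-3/21160) = -2047/4073 - 256*(-21160/3) = -2047/4073 + 5416960/3 = 22063271939/12219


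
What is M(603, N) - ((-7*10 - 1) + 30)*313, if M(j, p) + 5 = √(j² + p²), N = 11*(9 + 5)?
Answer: 12828 + 5*√15493 ≈ 13450.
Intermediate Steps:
N = 154 (N = 11*14 = 154)
M(j, p) = -5 + √(j² + p²)
M(603, N) - ((-7*10 - 1) + 30)*313 = (-5 + √(603² + 154²)) - ((-7*10 - 1) + 30)*313 = (-5 + √(363609 + 23716)) - ((-70 - 1) + 30)*313 = (-5 + √387325) - (-71 + 30)*313 = (-5 + 5*√15493) - (-41)*313 = (-5 + 5*√15493) - 1*(-12833) = (-5 + 5*√15493) + 12833 = 12828 + 5*√15493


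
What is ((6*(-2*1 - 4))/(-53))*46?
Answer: 1656/53 ≈ 31.245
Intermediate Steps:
((6*(-2*1 - 4))/(-53))*46 = ((6*(-2 - 4))*(-1/53))*46 = ((6*(-6))*(-1/53))*46 = -36*(-1/53)*46 = (36/53)*46 = 1656/53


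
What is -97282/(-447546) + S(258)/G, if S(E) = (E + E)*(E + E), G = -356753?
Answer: -42228081215/79831689069 ≈ -0.52896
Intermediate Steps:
S(E) = 4*E**2 (S(E) = (2*E)*(2*E) = 4*E**2)
-97282/(-447546) + S(258)/G = -97282/(-447546) + (4*258**2)/(-356753) = -97282*(-1/447546) + (4*66564)*(-1/356753) = 48641/223773 + 266256*(-1/356753) = 48641/223773 - 266256/356753 = -42228081215/79831689069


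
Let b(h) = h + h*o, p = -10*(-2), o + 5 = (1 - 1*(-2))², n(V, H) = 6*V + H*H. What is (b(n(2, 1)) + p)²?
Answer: 7225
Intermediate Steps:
n(V, H) = H² + 6*V (n(V, H) = 6*V + H² = H² + 6*V)
o = 4 (o = -5 + (1 - 1*(-2))² = -5 + (1 + 2)² = -5 + 3² = -5 + 9 = 4)
p = 20
b(h) = 5*h (b(h) = h + h*4 = h + 4*h = 5*h)
(b(n(2, 1)) + p)² = (5*(1² + 6*2) + 20)² = (5*(1 + 12) + 20)² = (5*13 + 20)² = (65 + 20)² = 85² = 7225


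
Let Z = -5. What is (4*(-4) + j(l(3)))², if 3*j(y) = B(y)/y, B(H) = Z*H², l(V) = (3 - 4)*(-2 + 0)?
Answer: 3364/9 ≈ 373.78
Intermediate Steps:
l(V) = 2 (l(V) = -1*(-2) = 2)
B(H) = -5*H²
j(y) = -5*y/3 (j(y) = ((-5*y²)/y)/3 = (-5*y)/3 = -5*y/3)
(4*(-4) + j(l(3)))² = (4*(-4) - 5/3*2)² = (-16 - 10/3)² = (-58/3)² = 3364/9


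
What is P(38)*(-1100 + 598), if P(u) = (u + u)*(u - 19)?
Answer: -724888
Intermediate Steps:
P(u) = 2*u*(-19 + u) (P(u) = (2*u)*(-19 + u) = 2*u*(-19 + u))
P(38)*(-1100 + 598) = (2*38*(-19 + 38))*(-1100 + 598) = (2*38*19)*(-502) = 1444*(-502) = -724888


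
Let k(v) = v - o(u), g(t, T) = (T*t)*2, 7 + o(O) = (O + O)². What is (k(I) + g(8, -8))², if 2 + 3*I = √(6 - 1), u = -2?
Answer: (413 - √5)²/9 ≈ 18747.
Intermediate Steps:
o(O) = -7 + 4*O² (o(O) = -7 + (O + O)² = -7 + (2*O)² = -7 + 4*O²)
g(t, T) = 2*T*t
I = -⅔ + √5/3 (I = -⅔ + √(6 - 1)/3 = -⅔ + √5/3 ≈ 0.078689)
k(v) = -9 + v (k(v) = v - (-7 + 4*(-2)²) = v - (-7 + 4*4) = v - (-7 + 16) = v - 1*9 = v - 9 = -9 + v)
(k(I) + g(8, -8))² = ((-9 + (-⅔ + √5/3)) + 2*(-8)*8)² = ((-29/3 + √5/3) - 128)² = (-413/3 + √5/3)²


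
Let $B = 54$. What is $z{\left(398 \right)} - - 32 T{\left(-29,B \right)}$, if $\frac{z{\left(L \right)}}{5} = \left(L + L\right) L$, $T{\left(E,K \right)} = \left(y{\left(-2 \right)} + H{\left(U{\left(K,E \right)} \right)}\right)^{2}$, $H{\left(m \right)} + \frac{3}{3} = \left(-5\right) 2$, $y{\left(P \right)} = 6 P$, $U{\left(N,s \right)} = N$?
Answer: $1600968$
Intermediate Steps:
$H{\left(m \right)} = -11$ ($H{\left(m \right)} = -1 - 10 = -11$)
$T{\left(E,K \right)} = 529$ ($T{\left(E,K \right)} = \left(6 \left(-2\right) - 11\right)^{2} = \left(-12 - 11\right)^{2} = \left(-23\right)^{2} = 529$)
$z{\left(L \right)} = 10 L^{2}$ ($z{\left(L \right)} = 5 \left(L + L\right) L = 5 \cdot 2 L L = 5 \cdot 2 L^{2} = 10 L^{2}$)
$z{\left(398 \right)} - - 32 T{\left(-29,B \right)} = 10 \cdot 398^{2} - \left(-32\right) 529 = 10 \cdot 158404 - -16928 = 1584040 + 16928 = 1600968$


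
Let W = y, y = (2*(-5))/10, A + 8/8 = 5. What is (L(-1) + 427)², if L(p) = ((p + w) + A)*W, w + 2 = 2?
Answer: 179776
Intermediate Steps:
A = 4 (A = -1 + 5 = 4)
w = 0 (w = -2 + 2 = 0)
y = -1 (y = -10*⅒ = -1)
W = -1
L(p) = -4 - p (L(p) = ((p + 0) + 4)*(-1) = (p + 4)*(-1) = (4 + p)*(-1) = -4 - p)
(L(-1) + 427)² = ((-4 - 1*(-1)) + 427)² = ((-4 + 1) + 427)² = (-3 + 427)² = 424² = 179776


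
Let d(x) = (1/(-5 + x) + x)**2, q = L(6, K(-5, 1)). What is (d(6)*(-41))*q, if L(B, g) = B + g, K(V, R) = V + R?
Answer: -4018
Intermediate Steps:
K(V, R) = R + V
q = 2 (q = 6 + (1 - 5) = 6 - 4 = 2)
d(x) = (x + 1/(-5 + x))**2
(d(6)*(-41))*q = (((1 + 6**2 - 5*6)**2/(-5 + 6)**2)*(-41))*2 = (((1 + 36 - 30)**2/1**2)*(-41))*2 = ((1*7**2)*(-41))*2 = ((1*49)*(-41))*2 = (49*(-41))*2 = -2009*2 = -4018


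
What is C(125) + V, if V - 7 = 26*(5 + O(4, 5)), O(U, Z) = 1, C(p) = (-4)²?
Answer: 179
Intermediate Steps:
C(p) = 16
V = 163 (V = 7 + 26*(5 + 1) = 7 + 26*6 = 7 + 156 = 163)
C(125) + V = 16 + 163 = 179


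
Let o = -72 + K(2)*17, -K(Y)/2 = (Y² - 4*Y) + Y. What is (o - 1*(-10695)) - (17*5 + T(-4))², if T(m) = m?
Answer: 4130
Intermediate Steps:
K(Y) = -2*Y² + 6*Y (K(Y) = -2*((Y² - 4*Y) + Y) = -2*(Y² - 3*Y) = -2*Y² + 6*Y)
o = -4 (o = -72 + (2*2*(3 - 1*2))*17 = -72 + (2*2*(3 - 2))*17 = -72 + (2*2*1)*17 = -72 + 4*17 = -72 + 68 = -4)
(o - 1*(-10695)) - (17*5 + T(-4))² = (-4 - 1*(-10695)) - (17*5 - 4)² = (-4 + 10695) - (85 - 4)² = 10691 - 1*81² = 10691 - 1*6561 = 10691 - 6561 = 4130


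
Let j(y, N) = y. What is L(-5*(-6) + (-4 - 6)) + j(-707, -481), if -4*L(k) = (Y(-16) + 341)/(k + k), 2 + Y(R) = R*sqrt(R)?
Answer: -113459/160 + 2*I/5 ≈ -709.12 + 0.4*I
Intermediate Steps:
Y(R) = -2 + R**(3/2) (Y(R) = -2 + R*sqrt(R) = -2 + R**(3/2))
L(k) = -(339 - 64*I)/(8*k) (L(k) = -((-2 + (-16)**(3/2)) + 341)/(4*(k + k)) = -((-2 - 64*I) + 341)/(4*(2*k)) = -(339 - 64*I)*1/(2*k)/4 = -(339 - 64*I)/(8*k))
L(-5*(-6) + (-4 - 6)) + j(-707, -481) = (-339 + 64*I)/(8*(-5*(-6) + (-4 - 6))) - 707 = (-339 + 64*I)/(8*(30 - 10)) - 707 = (1/8)*(-339 + 64*I)/20 - 707 = (1/8)*(1/20)*(-339 + 64*I) - 707 = (-339/160 + 2*I/5) - 707 = -113459/160 + 2*I/5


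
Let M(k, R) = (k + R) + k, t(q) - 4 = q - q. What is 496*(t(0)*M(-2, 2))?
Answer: -3968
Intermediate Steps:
t(q) = 4 (t(q) = 4 + (q - q) = 4 + 0 = 4)
M(k, R) = R + 2*k (M(k, R) = (R + k) + k = R + 2*k)
496*(t(0)*M(-2, 2)) = 496*(4*(2 + 2*(-2))) = 496*(4*(2 - 4)) = 496*(4*(-2)) = 496*(-8) = -3968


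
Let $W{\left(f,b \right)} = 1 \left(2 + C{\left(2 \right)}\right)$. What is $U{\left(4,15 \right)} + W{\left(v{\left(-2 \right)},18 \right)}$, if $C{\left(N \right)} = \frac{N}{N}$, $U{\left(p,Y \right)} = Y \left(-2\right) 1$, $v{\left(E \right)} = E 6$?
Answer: $-27$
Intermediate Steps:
$v{\left(E \right)} = 6 E$
$U{\left(p,Y \right)} = - 2 Y$ ($U{\left(p,Y \right)} = - 2 Y 1 = - 2 Y$)
$C{\left(N \right)} = 1$
$W{\left(f,b \right)} = 3$ ($W{\left(f,b \right)} = 1 \left(2 + 1\right) = 1 \cdot 3 = 3$)
$U{\left(4,15 \right)} + W{\left(v{\left(-2 \right)},18 \right)} = \left(-2\right) 15 + 3 = -30 + 3 = -27$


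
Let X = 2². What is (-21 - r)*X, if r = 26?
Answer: -188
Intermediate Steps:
X = 4
(-21 - r)*X = (-21 - 1*26)*4 = (-21 - 26)*4 = -47*4 = -188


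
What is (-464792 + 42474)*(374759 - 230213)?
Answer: -61044377628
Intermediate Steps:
(-464792 + 42474)*(374759 - 230213) = -422318*144546 = -61044377628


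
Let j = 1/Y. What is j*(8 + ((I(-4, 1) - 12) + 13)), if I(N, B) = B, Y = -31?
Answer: -10/31 ≈ -0.32258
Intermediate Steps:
j = -1/31 (j = 1/(-31) = -1/31 ≈ -0.032258)
j*(8 + ((I(-4, 1) - 12) + 13)) = -(8 + ((1 - 12) + 13))/31 = -(8 + (-11 + 13))/31 = -(8 + 2)/31 = -1/31*10 = -10/31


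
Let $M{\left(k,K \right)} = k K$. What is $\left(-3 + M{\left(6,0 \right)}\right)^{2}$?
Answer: $9$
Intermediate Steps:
$M{\left(k,K \right)} = K k$
$\left(-3 + M{\left(6,0 \right)}\right)^{2} = \left(-3 + 0 \cdot 6\right)^{2} = \left(-3 + 0\right)^{2} = \left(-3\right)^{2} = 9$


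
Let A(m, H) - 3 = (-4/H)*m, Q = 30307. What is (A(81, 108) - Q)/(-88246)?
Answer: 30307/88246 ≈ 0.34344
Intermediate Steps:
A(m, H) = 3 - 4*m/H (A(m, H) = 3 + (-4/H)*m = 3 - 4*m/H)
(A(81, 108) - Q)/(-88246) = ((3 - 4*81/108) - 1*30307)/(-88246) = ((3 - 4*81*1/108) - 30307)*(-1/88246) = ((3 - 3) - 30307)*(-1/88246) = (0 - 30307)*(-1/88246) = -30307*(-1/88246) = 30307/88246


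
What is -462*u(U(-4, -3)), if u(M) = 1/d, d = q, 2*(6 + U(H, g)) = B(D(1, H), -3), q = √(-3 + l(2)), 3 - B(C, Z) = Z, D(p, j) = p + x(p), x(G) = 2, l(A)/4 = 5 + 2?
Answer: -462/5 ≈ -92.400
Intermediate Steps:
l(A) = 28 (l(A) = 4*(5 + 2) = 4*7 = 28)
D(p, j) = 2 + p (D(p, j) = p + 2 = 2 + p)
B(C, Z) = 3 - Z
q = 5 (q = √(-3 + 28) = √25 = 5)
U(H, g) = -3 (U(H, g) = -6 + (3 - 1*(-3))/2 = -6 + (3 + 3)/2 = -6 + (½)*6 = -6 + 3 = -3)
d = 5
u(M) = ⅕ (u(M) = 1/5 = ⅕)
-462*u(U(-4, -3)) = -462*⅕ = -462/5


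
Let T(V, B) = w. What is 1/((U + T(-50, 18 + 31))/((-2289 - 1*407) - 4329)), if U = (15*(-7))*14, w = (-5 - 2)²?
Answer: 7025/1421 ≈ 4.9437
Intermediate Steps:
w = 49 (w = (-7)² = 49)
T(V, B) = 49
U = -1470 (U = -105*14 = -1470)
1/((U + T(-50, 18 + 31))/((-2289 - 1*407) - 4329)) = 1/((-1470 + 49)/((-2289 - 1*407) - 4329)) = 1/(-1421/((-2289 - 407) - 4329)) = 1/(-1421/(-2696 - 4329)) = 1/(-1421/(-7025)) = 1/(-1421*(-1/7025)) = 1/(1421/7025) = 7025/1421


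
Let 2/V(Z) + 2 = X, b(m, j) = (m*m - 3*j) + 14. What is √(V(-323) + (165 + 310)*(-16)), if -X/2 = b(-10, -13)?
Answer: I*√180241754/154 ≈ 87.178*I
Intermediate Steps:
b(m, j) = 14 + m² - 3*j (b(m, j) = (m² - 3*j) + 14 = 14 + m² - 3*j)
X = -306 (X = -2*(14 + (-10)² - 3*(-13)) = -2*(14 + 100 + 39) = -2*153 = -306)
V(Z) = -1/154 (V(Z) = 2/(-2 - 306) = 2/(-308) = 2*(-1/308) = -1/154)
√(V(-323) + (165 + 310)*(-16)) = √(-1/154 + (165 + 310)*(-16)) = √(-1/154 + 475*(-16)) = √(-1/154 - 7600) = √(-1170401/154) = I*√180241754/154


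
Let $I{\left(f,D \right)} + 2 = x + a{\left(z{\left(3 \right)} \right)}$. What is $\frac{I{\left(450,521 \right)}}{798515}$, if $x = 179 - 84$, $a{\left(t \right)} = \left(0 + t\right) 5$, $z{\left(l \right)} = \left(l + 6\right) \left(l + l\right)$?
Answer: $\frac{363}{798515} \approx 0.00045459$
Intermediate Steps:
$z{\left(l \right)} = 2 l \left(6 + l\right)$ ($z{\left(l \right)} = \left(6 + l\right) 2 l = 2 l \left(6 + l\right)$)
$a{\left(t \right)} = 5 t$ ($a{\left(t \right)} = t 5 = 5 t$)
$x = 95$ ($x = 179 - 84 = 95$)
$I{\left(f,D \right)} = 363$ ($I{\left(f,D \right)} = -2 + \left(95 + 5 \cdot 2 \cdot 3 \left(6 + 3\right)\right) = -2 + \left(95 + 5 \cdot 2 \cdot 3 \cdot 9\right) = -2 + \left(95 + 5 \cdot 54\right) = -2 + \left(95 + 270\right) = -2 + 365 = 363$)
$\frac{I{\left(450,521 \right)}}{798515} = \frac{363}{798515}$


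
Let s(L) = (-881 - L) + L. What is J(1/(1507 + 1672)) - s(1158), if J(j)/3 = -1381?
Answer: -3262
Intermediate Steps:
J(j) = -4143 (J(j) = 3*(-1381) = -4143)
s(L) = -881
J(1/(1507 + 1672)) - s(1158) = -4143 - 1*(-881) = -4143 + 881 = -3262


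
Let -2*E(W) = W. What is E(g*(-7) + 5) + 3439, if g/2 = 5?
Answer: 6943/2 ≈ 3471.5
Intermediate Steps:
g = 10 (g = 2*5 = 10)
E(W) = -W/2
E(g*(-7) + 5) + 3439 = -(10*(-7) + 5)/2 + 3439 = -(-70 + 5)/2 + 3439 = -1/2*(-65) + 3439 = 65/2 + 3439 = 6943/2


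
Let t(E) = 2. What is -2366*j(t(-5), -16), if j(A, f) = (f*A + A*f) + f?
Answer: 189280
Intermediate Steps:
j(A, f) = f + 2*A*f (j(A, f) = (A*f + A*f) + f = 2*A*f + f = f + 2*A*f)
-2366*j(t(-5), -16) = -(-37856)*(1 + 2*2) = -(-37856)*(1 + 4) = -(-37856)*5 = -2366*(-80) = 189280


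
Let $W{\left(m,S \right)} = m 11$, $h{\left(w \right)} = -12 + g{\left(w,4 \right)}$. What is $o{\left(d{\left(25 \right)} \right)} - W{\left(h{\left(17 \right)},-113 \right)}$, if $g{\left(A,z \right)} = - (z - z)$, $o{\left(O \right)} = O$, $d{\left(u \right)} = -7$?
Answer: $125$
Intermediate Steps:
$g{\left(A,z \right)} = 0$ ($g{\left(A,z \right)} = \left(-1\right) 0 = 0$)
$h{\left(w \right)} = -12$ ($h{\left(w \right)} = -12 + 0 = -12$)
$W{\left(m,S \right)} = 11 m$
$o{\left(d{\left(25 \right)} \right)} - W{\left(h{\left(17 \right)},-113 \right)} = -7 - 11 \left(-12\right) = -7 - -132 = -7 + 132 = 125$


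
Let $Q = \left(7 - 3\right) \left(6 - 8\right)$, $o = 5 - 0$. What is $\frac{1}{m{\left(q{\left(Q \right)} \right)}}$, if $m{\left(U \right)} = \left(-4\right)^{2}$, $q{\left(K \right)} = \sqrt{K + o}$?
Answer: $\frac{1}{16} \approx 0.0625$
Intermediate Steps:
$o = 5$ ($o = 5 + 0 = 5$)
$Q = -8$ ($Q = 4 \left(-2\right) = -8$)
$q{\left(K \right)} = \sqrt{5 + K}$ ($q{\left(K \right)} = \sqrt{K + 5} = \sqrt{5 + K}$)
$m{\left(U \right)} = 16$
$\frac{1}{m{\left(q{\left(Q \right)} \right)}} = \frac{1}{16}$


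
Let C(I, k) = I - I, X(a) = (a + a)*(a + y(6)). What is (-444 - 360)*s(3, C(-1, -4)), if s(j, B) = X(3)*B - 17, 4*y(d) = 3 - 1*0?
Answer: 13668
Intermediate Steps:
y(d) = 3/4 (y(d) = (3 - 1*0)/4 = (3 + 0)/4 = (1/4)*3 = 3/4)
X(a) = 2*a*(3/4 + a) (X(a) = (a + a)*(a + 3/4) = (2*a)*(3/4 + a) = 2*a*(3/4 + a))
C(I, k) = 0
s(j, B) = -17 + 45*B/2 (s(j, B) = ((1/2)*3*(3 + 4*3))*B - 17 = ((1/2)*3*(3 + 12))*B - 17 = ((1/2)*3*15)*B - 17 = 45*B/2 - 17 = -17 + 45*B/2)
(-444 - 360)*s(3, C(-1, -4)) = (-444 - 360)*(-17 + (45/2)*0) = -804*(-17 + 0) = -804*(-17) = 13668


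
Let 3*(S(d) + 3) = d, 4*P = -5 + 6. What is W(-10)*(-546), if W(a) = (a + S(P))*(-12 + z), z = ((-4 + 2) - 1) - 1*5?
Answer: -141050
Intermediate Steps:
P = 1/4 (P = (-5 + 6)/4 = (1/4)*1 = 1/4 ≈ 0.25000)
S(d) = -3 + d/3
z = -8 (z = (-2 - 1) - 5 = -3 - 5 = -8)
W(a) = 175/3 - 20*a (W(a) = (a + (-3 + (1/3)*(1/4)))*(-12 - 8) = (a + (-3 + 1/12))*(-20) = (a - 35/12)*(-20) = (-35/12 + a)*(-20) = 175/3 - 20*a)
W(-10)*(-546) = (175/3 - 20*(-10))*(-546) = (175/3 + 200)*(-546) = (775/3)*(-546) = -141050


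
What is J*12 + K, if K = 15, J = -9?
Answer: -93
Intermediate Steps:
J*12 + K = -9*12 + 15 = -108 + 15 = -93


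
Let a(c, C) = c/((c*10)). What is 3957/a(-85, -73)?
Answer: 39570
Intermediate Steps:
a(c, C) = 1/10 (a(c, C) = c/((10*c)) = c*(1/(10*c)) = 1/10)
3957/a(-85, -73) = 3957/(1/10) = 3957*10 = 39570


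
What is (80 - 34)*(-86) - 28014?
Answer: -31970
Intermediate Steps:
(80 - 34)*(-86) - 28014 = 46*(-86) - 28014 = -3956 - 28014 = -31970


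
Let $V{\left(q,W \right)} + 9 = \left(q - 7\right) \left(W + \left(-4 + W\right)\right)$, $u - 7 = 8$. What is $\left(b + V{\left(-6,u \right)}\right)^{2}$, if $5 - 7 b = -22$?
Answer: $\frac{5769604}{49} \approx 1.1775 \cdot 10^{5}$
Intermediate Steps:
$u = 15$ ($u = 7 + 8 = 15$)
$b = \frac{27}{7}$ ($b = \frac{5}{7} - - \frac{22}{7} = \frac{5}{7} + \frac{22}{7} = \frac{27}{7} \approx 3.8571$)
$V{\left(q,W \right)} = -9 + \left(-7 + q\right) \left(-4 + 2 W\right)$ ($V{\left(q,W \right)} = -9 + \left(q - 7\right) \left(W + \left(-4 + W\right)\right) = -9 + \left(-7 + q\right) \left(-4 + 2 W\right)$)
$\left(b + V{\left(-6,u \right)}\right)^{2} = \left(\frac{27}{7} + \left(19 - 210 - -24 + 2 \cdot 15 \left(-6\right)\right)\right)^{2} = \left(\frac{27}{7} + \left(19 - 210 + 24 - 180\right)\right)^{2} = \left(\frac{27}{7} - 347\right)^{2} = \left(- \frac{2402}{7}\right)^{2} = \frac{5769604}{49}$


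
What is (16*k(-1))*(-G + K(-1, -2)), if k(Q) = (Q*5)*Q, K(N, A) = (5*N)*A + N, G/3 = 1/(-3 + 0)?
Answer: 800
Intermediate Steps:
G = -1 (G = 3/(-3 + 0) = 3/(-3) = 3*(-⅓) = -1)
K(N, A) = N + 5*A*N (K(N, A) = 5*A*N + N = N + 5*A*N)
k(Q) = 5*Q² (k(Q) = (5*Q)*Q = 5*Q²)
(16*k(-1))*(-G + K(-1, -2)) = (16*(5*(-1)²))*(-1*(-1) - (1 + 5*(-2))) = (16*(5*1))*(1 - (1 - 10)) = (16*5)*(1 - 1*(-9)) = 80*(1 + 9) = 80*10 = 800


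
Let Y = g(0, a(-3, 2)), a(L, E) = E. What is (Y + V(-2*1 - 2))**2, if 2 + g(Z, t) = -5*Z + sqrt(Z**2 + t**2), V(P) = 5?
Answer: 25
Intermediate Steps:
g(Z, t) = -2 + sqrt(Z**2 + t**2) - 5*Z (g(Z, t) = -2 + (-5*Z + sqrt(Z**2 + t**2)) = -2 + (sqrt(Z**2 + t**2) - 5*Z) = -2 + sqrt(Z**2 + t**2) - 5*Z)
Y = 0 (Y = -2 + sqrt(0**2 + 2**2) - 5*0 = -2 + sqrt(0 + 4) + 0 = -2 + sqrt(4) + 0 = -2 + 2 + 0 = 0)
(Y + V(-2*1 - 2))**2 = (0 + 5)**2 = 5**2 = 25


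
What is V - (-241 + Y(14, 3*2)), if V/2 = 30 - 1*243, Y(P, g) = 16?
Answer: -201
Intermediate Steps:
V = -426 (V = 2*(30 - 1*243) = 2*(30 - 243) = 2*(-213) = -426)
V - (-241 + Y(14, 3*2)) = -426 - (-241 + 16) = -426 - 1*(-225) = -426 + 225 = -201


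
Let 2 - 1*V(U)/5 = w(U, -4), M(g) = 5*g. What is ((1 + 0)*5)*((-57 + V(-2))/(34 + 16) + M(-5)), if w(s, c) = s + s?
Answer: -1277/10 ≈ -127.70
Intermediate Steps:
w(s, c) = 2*s
V(U) = 10 - 10*U
((1 + 0)*5)*((-57 + V(-2))/(34 + 16) + M(-5)) = ((1 + 0)*5)*((-57 + (10 - 10*(-2)))/(34 + 16) + 5*(-5)) = (1*5)*((-57 + (10 + 20))/50 - 25) = 5*((-57 + 30)*(1/50) - 25) = 5*(-27*1/50 - 25) = 5*(-27/50 - 25) = 5*(-1277/50) = -1277/10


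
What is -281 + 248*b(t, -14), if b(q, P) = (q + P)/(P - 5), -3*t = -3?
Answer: -2115/19 ≈ -111.32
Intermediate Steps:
t = 1 (t = -⅓*(-3) = 1)
b(q, P) = (P + q)/(-5 + P)
-281 + 248*b(t, -14) = -281 + 248*((-14 + 1)/(-5 - 14)) = -281 + 248*(-13/(-19)) = -281 + 248*(-1/19*(-13)) = -281 + 248*(13/19) = -281 + 3224/19 = -2115/19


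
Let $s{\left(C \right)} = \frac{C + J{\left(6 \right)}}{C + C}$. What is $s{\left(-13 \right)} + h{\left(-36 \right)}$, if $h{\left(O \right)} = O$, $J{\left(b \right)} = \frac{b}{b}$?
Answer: $- \frac{462}{13} \approx -35.538$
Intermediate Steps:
$J{\left(b \right)} = 1$
$s{\left(C \right)} = \frac{1 + C}{2 C}$ ($s{\left(C \right)} = \frac{C + 1}{C + C} = \frac{1 + C}{2 C}$)
$s{\left(-13 \right)} + h{\left(-36 \right)} = \frac{1 - 13}{2 \left(-13\right)} - 36 = \frac{1}{2} \left(- \frac{1}{13}\right) \left(-12\right) - 36 = \frac{6}{13} - 36 = - \frac{462}{13}$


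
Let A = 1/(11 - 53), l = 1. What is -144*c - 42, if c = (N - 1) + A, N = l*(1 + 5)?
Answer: -5310/7 ≈ -758.57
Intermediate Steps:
N = 6 (N = 1*(1 + 5) = 1*6 = 6)
A = -1/42 (A = 1/(-42) = -1/42 ≈ -0.023810)
c = 209/42 (c = (6 - 1) - 1/42 = 5 - 1/42 = 209/42 ≈ 4.9762)
-144*c - 42 = -144*209/42 - 42 = -5016/7 - 42 = -5310/7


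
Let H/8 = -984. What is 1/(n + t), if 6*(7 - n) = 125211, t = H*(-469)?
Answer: 2/7342213 ≈ 2.7240e-7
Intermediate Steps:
H = -7872 (H = 8*(-984) = -7872)
t = 3691968 (t = -7872*(-469) = 3691968)
n = -41723/2 (n = 7 - ⅙*125211 = 7 - 41737/2 = -41723/2 ≈ -20862.)
1/(n + t) = 1/(-41723/2 + 3691968) = 1/(7342213/2) = 2/7342213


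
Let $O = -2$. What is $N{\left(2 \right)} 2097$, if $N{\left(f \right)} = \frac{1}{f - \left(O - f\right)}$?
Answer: $\frac{699}{2} \approx 349.5$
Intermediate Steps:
$N{\left(f \right)} = \frac{1}{2 + 2 f}$ ($N{\left(f \right)} = \frac{1}{f + \left(f - -2\right)} = \frac{1}{f + \left(f + 2\right)} = \frac{1}{f + \left(2 + f\right)} = \frac{1}{2 + 2 f}$)
$N{\left(2 \right)} 2097 = \frac{1}{2 \left(1 + 2\right)} 2097 = \frac{1}{2 \cdot 3} \cdot 2097 = \frac{1}{2} \cdot \frac{1}{3} \cdot 2097 = \frac{1}{6} \cdot 2097 = \frac{699}{2}$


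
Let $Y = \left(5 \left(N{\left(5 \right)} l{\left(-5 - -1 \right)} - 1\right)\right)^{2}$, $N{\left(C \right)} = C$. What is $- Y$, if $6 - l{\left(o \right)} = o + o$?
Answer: $-119025$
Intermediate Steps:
$l{\left(o \right)} = 6 - 2 o$ ($l{\left(o \right)} = 6 - \left(o + o\right) = 6 - 2 o$)
$Y = 119025$ ($Y = \left(5 \left(5 \left(6 - 2 \left(-5 - -1\right)\right) - 1\right)\right)^{2} = \left(5 \left(5 \left(6 - 2 \left(-5 + 1\right)\right) - 1\right)\right)^{2} = \left(5 \left(5 \left(6 - -8\right) - 1\right)\right)^{2} = \left(5 \left(5 \left(6 + 8\right) - 1\right)\right)^{2} = \left(5 \left(5 \cdot 14 - 1\right)\right)^{2} = \left(5 \left(70 - 1\right)\right)^{2} = \left(5 \cdot 69\right)^{2} = 345^{2} = 119025$)
$- Y = \left(-1\right) 119025 = -119025$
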